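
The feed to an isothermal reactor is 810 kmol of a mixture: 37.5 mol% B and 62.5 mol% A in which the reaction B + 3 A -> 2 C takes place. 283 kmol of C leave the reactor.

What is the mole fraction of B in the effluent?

For C: n = n₀ + 2ξ → 283 = 0 + 2ξ, giving ξ = 141.5 kmol.
Outlet amounts (n = n₀ + ν ξ):
  B: 303.8 − 1(141.5) = 162.2
  A: 506.2 − 3(141.5) = 81.75
  C: 0 + 2(141.5) = 283
Total out = 527 kmol; y_B = 162.2 / 527 = 0.3079.

0.308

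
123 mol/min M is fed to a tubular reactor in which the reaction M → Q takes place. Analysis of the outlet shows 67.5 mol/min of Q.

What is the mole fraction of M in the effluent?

For Q: n = n₀ + 1ξ → 67.5 = 0 + 1ξ, giving ξ = 67.5 mol/min.
Outlet amounts (n = n₀ + ν ξ):
  M: 123 − 1(67.5) = 55.5
  Q: 0 + 1(67.5) = 67.5
Total out = 123 mol/min; y_M = 55.5 / 123 = 0.4512.

0.451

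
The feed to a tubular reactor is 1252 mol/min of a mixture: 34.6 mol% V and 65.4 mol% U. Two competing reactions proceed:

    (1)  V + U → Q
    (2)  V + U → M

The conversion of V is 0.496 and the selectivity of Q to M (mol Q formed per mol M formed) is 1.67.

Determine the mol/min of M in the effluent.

80.5 mol/min

Conversion of V: V consumed = 0.496 × 433.2 = 214.9 mol/min = 1ξ₁ + 1ξ₂.
Selectivity: 1ξ₁ / (1ξ₂) = 1.67 → ξ₁ = 1.67 ξ₂.
Substitute: (1·1.67 + 1) ξ₂ = 214.9 → ξ₂ = 80.47 mol/min, ξ₁ = 134.4 mol/min.
Outlet amounts (n = n₀ + Σ ν·ξ):
  V: 433.2 − 1(134.4) − 1(80.47) = 218.3
  U: 818.8 − 1(134.4) − 1(80.47) = 603.9
  Q: 0 + 1(134.4) = 134.4
  M: 0 + 1(80.47) = 80.47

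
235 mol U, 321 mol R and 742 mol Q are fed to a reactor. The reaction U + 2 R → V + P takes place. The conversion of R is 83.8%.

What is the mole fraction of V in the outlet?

0.116

R reacted = 0.838 × 321 = 269 mol; ν_R = −2, so ξ = 269/2 = 134.5 mol.
Outlet amounts (n = n₀ + ν ξ):
  U: 235 − 1(134.5) = 100.5
  R: 321 − 2(134.5) = 52
  V: 0 + 1(134.5) = 134.5
  P: 0 + 1(134.5) = 134.5
  Q: 742 (inert)
Total out = 1164 mol; y_V = 134.5 / 1164 = 0.1156.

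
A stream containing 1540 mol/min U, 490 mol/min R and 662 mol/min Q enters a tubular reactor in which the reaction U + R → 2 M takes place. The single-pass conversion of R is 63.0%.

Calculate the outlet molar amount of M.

617 mol/min

R reacted = 0.63 × 490 = 308.7 mol/min; ν_R = −1, so ξ = 308.7/1 = 308.7 mol/min.
Outlet amounts (n = n₀ + ν ξ):
  U: 1540 − 1(308.7) = 1231
  R: 490 − 1(308.7) = 181.3
  M: 0 + 2(308.7) = 617.4
  Q: 662 (inert)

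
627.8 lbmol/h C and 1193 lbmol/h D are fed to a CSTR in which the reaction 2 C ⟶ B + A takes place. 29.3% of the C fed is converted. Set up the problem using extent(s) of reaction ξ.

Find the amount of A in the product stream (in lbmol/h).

92 lbmol/h

C reacted = 0.293 × 627.8 = 183.9 lbmol/h; ν_C = −2, so ξ = 183.9/2 = 91.97 lbmol/h.
Outlet amounts (n = n₀ + ν ξ):
  C: 627.8 − 2(91.97) = 443.9
  B: 0 + 1(91.97) = 91.97
  A: 0 + 1(91.97) = 91.97
  D: 1193 (inert)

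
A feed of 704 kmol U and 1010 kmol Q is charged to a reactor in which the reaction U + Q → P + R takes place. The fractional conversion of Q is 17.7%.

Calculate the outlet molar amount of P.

179 kmol

Q reacted = 0.177 × 1010 = 178.8 kmol; ν_Q = −1, so ξ = 178.8/1 = 178.8 kmol.
Outlet amounts (n = n₀ + ν ξ):
  U: 704 − 1(178.8) = 525.2
  Q: 1010 − 1(178.8) = 831.2
  P: 0 + 1(178.8) = 178.8
  R: 0 + 1(178.8) = 178.8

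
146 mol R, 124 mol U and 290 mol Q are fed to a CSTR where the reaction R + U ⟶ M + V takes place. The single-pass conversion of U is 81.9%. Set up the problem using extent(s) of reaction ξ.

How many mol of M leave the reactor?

U reacted = 0.819 × 124 = 101.6 mol; ν_U = −1, so ξ = 101.6/1 = 101.6 mol.
Outlet amounts (n = n₀ + ν ξ):
  R: 146 − 1(101.6) = 44.44
  U: 124 − 1(101.6) = 22.44
  M: 0 + 1(101.6) = 101.6
  V: 0 + 1(101.6) = 101.6
  Q: 290 (inert)

102 mol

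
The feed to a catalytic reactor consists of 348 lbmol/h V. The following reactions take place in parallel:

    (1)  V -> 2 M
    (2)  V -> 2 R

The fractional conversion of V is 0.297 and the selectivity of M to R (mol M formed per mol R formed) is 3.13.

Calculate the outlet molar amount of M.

157 lbmol/h

Conversion of V: V consumed = 0.297 × 348 = 103.4 lbmol/h = 1ξ₁ + 1ξ₂.
Selectivity: 2ξ₁ / (2ξ₂) = 3.13 → ξ₁ = 3.13 ξ₂.
Substitute: (1·3.13 + 1) ξ₂ = 103.4 → ξ₂ = 25.03 lbmol/h, ξ₁ = 78.33 lbmol/h.
Outlet amounts (n = n₀ + Σ ν·ξ):
  V: 348 − 1(78.33) − 1(25.03) = 244.6
  M: 0 + 2(78.33) = 156.7
  R: 0 + 2(25.03) = 50.05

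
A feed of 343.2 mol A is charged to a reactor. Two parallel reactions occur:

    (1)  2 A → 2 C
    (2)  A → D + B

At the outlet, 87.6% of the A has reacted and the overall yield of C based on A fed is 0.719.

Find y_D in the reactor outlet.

Yield of C: 2ξ₁ / 343.2 = 0.719 → ξ₁ = 123.4 mol.
Conversion of A: 2ξ₁ + 1ξ₂ = 0.876 × 343.2 = 300.6 → ξ₂ = 53.88 mol.
Outlet amounts (n = n₀ + Σ ν·ξ):
  A: 343.2 − 2(123.4) − 1(53.88) = 42.56
  C: 0 + 2(123.4) = 246.8
  D: 0 + 1(53.88) = 53.88
  B: 0 + 1(53.88) = 53.88
Total out = 397.1 mol; y_D = 53.88 / 397.1 = 0.1357.

0.136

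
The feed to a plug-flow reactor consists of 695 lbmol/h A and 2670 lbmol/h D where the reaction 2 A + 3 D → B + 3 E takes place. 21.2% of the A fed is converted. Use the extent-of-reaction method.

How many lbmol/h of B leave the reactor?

73.7 lbmol/h

A reacted = 0.212 × 695 = 147.3 lbmol/h; ν_A = −2, so ξ = 147.3/2 = 73.67 lbmol/h.
Outlet amounts (n = n₀ + ν ξ):
  A: 695 − 2(73.67) = 547.7
  D: 2670 − 3(73.67) = 2449
  B: 0 + 1(73.67) = 73.67
  E: 0 + 3(73.67) = 221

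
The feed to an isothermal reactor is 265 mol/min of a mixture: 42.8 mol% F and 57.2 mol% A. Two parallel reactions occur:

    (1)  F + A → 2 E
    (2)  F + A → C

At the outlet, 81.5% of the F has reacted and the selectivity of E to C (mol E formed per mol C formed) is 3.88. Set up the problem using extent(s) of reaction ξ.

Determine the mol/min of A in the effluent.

59.1 mol/min

Conversion of F: F consumed = 0.815 × 113.4 = 92.44 mol/min = 1ξ₁ + 1ξ₂.
Selectivity: 2ξ₁ / (1ξ₂) = 3.88 → ξ₁ = 1.94 ξ₂.
Substitute: (1·1.94 + 1) ξ₂ = 92.44 → ξ₂ = 31.44 mol/min, ξ₁ = 61 mol/min.
Outlet amounts (n = n₀ + Σ ν·ξ):
  F: 113.4 − 1(61) − 1(31.44) = 20.98
  A: 151.6 − 1(61) − 1(31.44) = 59.14
  E: 0 + 2(61) = 122
  C: 0 + 1(31.44) = 31.44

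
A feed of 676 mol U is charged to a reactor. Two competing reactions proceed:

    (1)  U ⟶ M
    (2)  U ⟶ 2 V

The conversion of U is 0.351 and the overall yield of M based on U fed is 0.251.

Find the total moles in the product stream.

Yield of M: 1ξ₁ / 676 = 0.251 → ξ₁ = 169.7 mol.
Conversion of U: 1ξ₁ + 1ξ₂ = 0.351 × 676 = 237.3 → ξ₂ = 67.6 mol.
Outlet amounts (n = n₀ + Σ ν·ξ):
  U: 676 − 1(169.7) − 1(67.6) = 438.7
  M: 0 + 1(169.7) = 169.7
  V: 0 + 2(67.6) = 135.2
Total out = 438.7 + 169.7 + 135.2 = 743.6 mol.

744 mol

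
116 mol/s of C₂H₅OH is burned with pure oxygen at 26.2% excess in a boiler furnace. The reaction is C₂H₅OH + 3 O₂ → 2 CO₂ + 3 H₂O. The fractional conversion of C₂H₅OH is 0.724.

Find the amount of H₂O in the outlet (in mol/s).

Stoichiometric O₂ = 3 × 116 = 348 mol/s; O₂ fed = 348 × 1.262 = 439.2 mol/s.
Fuel reacted = 0.724 × 116 → ξ = 83.98 mol/s.
Outlet (n = n₀ + ν ξ):
  C₂H₅OH: 116 − 1(83.98) = 32.02
  O₂: 439.2 − 3(83.98) = 187.2
  CO₂: 0 + 2(83.98) = 168
  H₂O: 0 + 3(83.98) = 252

252 mol/s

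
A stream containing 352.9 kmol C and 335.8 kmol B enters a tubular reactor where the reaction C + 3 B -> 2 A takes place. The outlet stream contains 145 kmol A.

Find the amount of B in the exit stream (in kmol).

118 kmol

For A: n = n₀ + 2ξ → 145 = 0 + 2ξ, giving ξ = 72.5 kmol.
Outlet amounts (n = n₀ + ν ξ):
  C: 352.9 − 1(72.5) = 280.4
  B: 335.8 − 3(72.5) = 118.3
  A: 0 + 2(72.5) = 145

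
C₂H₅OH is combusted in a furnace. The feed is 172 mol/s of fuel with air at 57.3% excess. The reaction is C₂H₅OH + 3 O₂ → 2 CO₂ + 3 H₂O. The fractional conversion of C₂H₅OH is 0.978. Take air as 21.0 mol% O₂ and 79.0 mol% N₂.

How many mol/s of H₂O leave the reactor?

Stoichiometric O₂ = 3 × 172 = 516 mol/s; O₂ fed = 516 × 1.573 = 811.7 mol/s.
N₂ fed = 811.7 × 79/21 = 3053 mol/s.
Fuel reacted = 0.978 × 172 → ξ = 168.2 mol/s.
Outlet (n = n₀ + ν ξ):
  C₂H₅OH: 172 − 1(168.2) = 3.784
  O₂: 811.7 − 3(168.2) = 307
  N₂: 3053 (inert)
  CO₂: 0 + 2(168.2) = 336.4
  H₂O: 0 + 3(168.2) = 504.6

505 mol/s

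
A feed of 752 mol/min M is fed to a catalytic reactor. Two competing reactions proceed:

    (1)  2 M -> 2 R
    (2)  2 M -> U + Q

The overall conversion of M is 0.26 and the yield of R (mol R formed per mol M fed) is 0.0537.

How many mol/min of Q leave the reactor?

77.6 mol/min

Yield of R: 2ξ₁ / 752 = 0.0537 → ξ₁ = 20.19 mol/min.
Conversion of M: 2ξ₁ + 2ξ₂ = 0.26 × 752 = 195.5 → ξ₂ = 77.57 mol/min.
Outlet amounts (n = n₀ + Σ ν·ξ):
  M: 752 − 2(20.19) − 2(77.57) = 556.5
  R: 0 + 2(20.19) = 40.38
  U: 0 + 1(77.57) = 77.57
  Q: 0 + 1(77.57) = 77.57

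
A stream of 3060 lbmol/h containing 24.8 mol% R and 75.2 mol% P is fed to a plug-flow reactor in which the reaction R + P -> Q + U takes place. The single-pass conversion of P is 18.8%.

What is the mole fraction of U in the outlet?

0.141

P reacted = 0.188 × 2301 = 432.6 lbmol/h; ν_P = −1, so ξ = 432.6/1 = 432.6 lbmol/h.
Outlet amounts (n = n₀ + ν ξ):
  R: 758.9 − 1(432.6) = 326.3
  P: 2301 − 1(432.6) = 1869
  Q: 0 + 1(432.6) = 432.6
  U: 0 + 1(432.6) = 432.6
Total out = 3060 lbmol/h; y_U = 432.6 / 3060 = 0.1414.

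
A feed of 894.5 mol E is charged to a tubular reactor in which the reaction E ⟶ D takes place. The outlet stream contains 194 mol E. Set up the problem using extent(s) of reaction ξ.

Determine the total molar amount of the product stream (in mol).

894 mol

For E: n = n₀ − 1ξ → 194 = 894.5 − 1ξ, giving ξ = 700.5 mol.
Outlet amounts (n = n₀ + ν ξ):
  E: 894.5 − 1(700.5) = 194
  D: 0 + 1(700.5) = 700.5
Total out = 194 + 700.5 = 894.5 mol.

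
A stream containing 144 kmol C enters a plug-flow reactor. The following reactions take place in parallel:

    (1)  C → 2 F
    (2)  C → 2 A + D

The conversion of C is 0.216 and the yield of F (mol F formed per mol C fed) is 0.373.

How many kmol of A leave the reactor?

Yield of F: 2ξ₁ / 144 = 0.373 → ξ₁ = 26.86 kmol.
Conversion of C: 1ξ₁ + 1ξ₂ = 0.216 × 144 = 31.1 → ξ₂ = 4.248 kmol.
Outlet amounts (n = n₀ + Σ ν·ξ):
  C: 144 − 1(26.86) − 1(4.248) = 112.9
  F: 0 + 2(26.86) = 53.71
  A: 0 + 2(4.248) = 8.496
  D: 0 + 1(4.248) = 4.248

8.5 kmol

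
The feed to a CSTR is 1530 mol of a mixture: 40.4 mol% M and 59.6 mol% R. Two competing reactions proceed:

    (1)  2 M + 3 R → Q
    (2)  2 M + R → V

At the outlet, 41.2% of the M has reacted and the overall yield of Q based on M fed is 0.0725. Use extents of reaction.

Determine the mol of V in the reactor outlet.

Yield of Q: 1ξ₁ / 618.1 = 0.0725 → ξ₁ = 44.81 mol.
Conversion of M: 2ξ₁ + 2ξ₂ = 0.412 × 618.1 = 254.7 → ξ₂ = 82.52 mol.
Outlet amounts (n = n₀ + Σ ν·ξ):
  M: 618.1 − 2(44.81) − 2(82.52) = 363.5
  R: 911.9 − 3(44.81) − 1(82.52) = 694.9
  Q: 0 + 1(44.81) = 44.81
  V: 0 + 1(82.52) = 82.52

82.5 mol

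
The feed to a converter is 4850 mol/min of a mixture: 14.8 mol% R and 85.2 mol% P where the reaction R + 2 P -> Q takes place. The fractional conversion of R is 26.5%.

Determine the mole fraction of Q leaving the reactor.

0.0426

R reacted = 0.265 × 717.8 = 190.2 mol/min; ν_R = −1, so ξ = 190.2/1 = 190.2 mol/min.
Outlet amounts (n = n₀ + ν ξ):
  R: 717.8 − 1(190.2) = 527.6
  P: 4132 − 2(190.2) = 3752
  Q: 0 + 1(190.2) = 190.2
Total out = 4470 mol/min; y_Q = 190.2 / 4470 = 0.04256.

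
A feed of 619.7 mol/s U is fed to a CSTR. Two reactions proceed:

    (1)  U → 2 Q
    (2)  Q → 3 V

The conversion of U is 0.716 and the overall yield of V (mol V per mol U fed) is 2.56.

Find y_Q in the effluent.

Conversion of U: U consumed = 1ξ₁ = 0.716 × 619.7 → ξ₁ = 443.7 mol/s.
Yield of V: 3ξ₂ / 619.7 = 2.56 → ξ₂ = 528.8 mol/s.
Outlet amounts (n = n₀ + Σ ν·ξ):
  U: 619.7 − 1(443.7) = 176
  Q: 0 + 2(443.7) − 1(528.8) = 358.6
  V: 0 + 3(528.8) = 1586
Total out = 2121 mol/s; y_Q = 358.6 / 2121 = 0.1691.

0.169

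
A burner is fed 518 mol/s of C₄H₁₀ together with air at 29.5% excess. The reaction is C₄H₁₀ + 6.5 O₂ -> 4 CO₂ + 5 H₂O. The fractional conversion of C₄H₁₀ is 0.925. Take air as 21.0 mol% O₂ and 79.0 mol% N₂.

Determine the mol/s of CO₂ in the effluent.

1920 mol/s

Stoichiometric O₂ = 6.5 × 518 = 3367 mol/s; O₂ fed = 3367 × 1.295 = 4360 mol/s.
N₂ fed = 4360 × 79/21 = 16400 mol/s.
Fuel reacted = 0.925 × 518 → ξ = 479.2 mol/s.
Outlet (n = n₀ + ν ξ):
  C₄H₁₀: 518 − 1(479.2) = 38.85
  O₂: 4360 − 6.5(479.2) = 1246
  N₂: 16400 (inert)
  CO₂: 0 + 4(479.2) = 1917
  H₂O: 0 + 5(479.2) = 2396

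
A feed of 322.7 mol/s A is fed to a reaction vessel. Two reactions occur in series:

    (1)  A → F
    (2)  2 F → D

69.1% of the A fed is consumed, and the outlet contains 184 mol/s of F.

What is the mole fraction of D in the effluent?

Conversion of A: A consumed = 1ξ₁ = 0.691 × 322.7 → ξ₁ = 223 mol/s.
F balance: n_F = 0 + 1ξ₁ − 2ξ₂ = 184 → ξ₂ = (1·223 − 184)/2 = 19.49 mol/s.
Outlet amounts (n = n₀ + Σ ν·ξ):
  A: 322.7 − 1(223) = 99.71
  F: 0 + 1(223) − 2(19.49) = 184
  D: 0 + 1(19.49) = 19.49
Total out = 303.2 mol/s; y_D = 19.49 / 303.2 = 0.06429.

0.0643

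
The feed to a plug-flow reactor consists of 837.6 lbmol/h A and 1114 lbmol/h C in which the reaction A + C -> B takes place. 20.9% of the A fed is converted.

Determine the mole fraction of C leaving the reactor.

0.529

A reacted = 0.209 × 837.6 = 175.1 lbmol/h; ν_A = −1, so ξ = 175.1/1 = 175.1 lbmol/h.
Outlet amounts (n = n₀ + ν ξ):
  A: 837.6 − 1(175.1) = 662.5
  C: 1114 − 1(175.1) = 938.9
  B: 0 + 1(175.1) = 175.1
Total out = 1777 lbmol/h; y_C = 938.9 / 1777 = 0.5285.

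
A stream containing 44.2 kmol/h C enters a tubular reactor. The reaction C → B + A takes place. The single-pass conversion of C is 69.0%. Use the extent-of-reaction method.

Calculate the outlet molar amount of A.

C reacted = 0.69 × 44.2 = 30.5 kmol/h; ν_C = −1, so ξ = 30.5/1 = 30.5 kmol/h.
Outlet amounts (n = n₀ + ν ξ):
  C: 44.2 − 1(30.5) = 13.7
  B: 0 + 1(30.5) = 30.5
  A: 0 + 1(30.5) = 30.5

30.5 kmol/h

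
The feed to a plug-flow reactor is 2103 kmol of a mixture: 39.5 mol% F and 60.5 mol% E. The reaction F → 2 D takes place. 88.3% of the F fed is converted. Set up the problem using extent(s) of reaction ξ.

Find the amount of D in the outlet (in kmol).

F reacted = 0.883 × 830.7 = 733.5 kmol; ν_F = −1, so ξ = 733.5/1 = 733.5 kmol.
Outlet amounts (n = n₀ + ν ξ):
  F: 830.7 − 1(733.5) = 97.19
  D: 0 + 2(733.5) = 1467
  E: 1272 (inert)

1470 kmol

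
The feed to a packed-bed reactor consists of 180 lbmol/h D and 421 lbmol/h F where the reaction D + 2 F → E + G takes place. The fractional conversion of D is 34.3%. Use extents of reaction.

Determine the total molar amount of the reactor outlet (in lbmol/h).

D reacted = 0.343 × 180 = 61.74 lbmol/h; ν_D = −1, so ξ = 61.74/1 = 61.74 lbmol/h.
Outlet amounts (n = n₀ + ν ξ):
  D: 180 − 1(61.74) = 118.3
  F: 421 − 2(61.74) = 297.5
  E: 0 + 1(61.74) = 61.74
  G: 0 + 1(61.74) = 61.74
Total out = 118.3 + 297.5 + 61.74 + 61.74 = 539.3 lbmol/h.

539 lbmol/h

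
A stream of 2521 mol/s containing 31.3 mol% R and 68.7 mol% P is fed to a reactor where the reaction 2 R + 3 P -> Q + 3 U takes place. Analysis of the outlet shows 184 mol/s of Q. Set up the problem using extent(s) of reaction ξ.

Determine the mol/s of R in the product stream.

421 mol/s

For Q: n = n₀ + 1ξ → 184 = 0 + 1ξ, giving ξ = 184 mol/s.
Outlet amounts (n = n₀ + ν ξ):
  R: 789.1 − 2(184) = 421.1
  P: 1732 − 3(184) = 1180
  Q: 0 + 1(184) = 184
  U: 0 + 3(184) = 552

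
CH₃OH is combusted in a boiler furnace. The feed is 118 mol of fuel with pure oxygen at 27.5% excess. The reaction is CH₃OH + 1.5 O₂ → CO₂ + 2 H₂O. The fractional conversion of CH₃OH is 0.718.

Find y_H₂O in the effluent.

Stoichiometric O₂ = 1.5 × 118 = 177 mol; O₂ fed = 177 × 1.275 = 225.7 mol.
Fuel reacted = 0.718 × 118 → ξ = 84.72 mol.
Outlet (n = n₀ + ν ξ):
  CH₃OH: 118 − 1(84.72) = 33.28
  O₂: 225.7 − 1.5(84.72) = 98.59
  CO₂: 0 + 1(84.72) = 84.72
  H₂O: 0 + 2(84.72) = 169.4
Total out = 386 mol; y_H₂O = 169.4 / 386 = 0.4389.

0.439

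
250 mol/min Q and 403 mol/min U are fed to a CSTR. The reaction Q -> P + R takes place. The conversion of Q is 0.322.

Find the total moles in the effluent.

Q reacted = 0.322 × 250 = 80.5 mol/min; ν_Q = −1, so ξ = 80.5/1 = 80.5 mol/min.
Outlet amounts (n = n₀ + ν ξ):
  Q: 250 − 1(80.5) = 169.5
  P: 0 + 1(80.5) = 80.5
  R: 0 + 1(80.5) = 80.5
  U: 403 (inert)
Total out = 169.5 + 80.5 + 80.5 + 403 = 733.5 mol/min.

734 mol/min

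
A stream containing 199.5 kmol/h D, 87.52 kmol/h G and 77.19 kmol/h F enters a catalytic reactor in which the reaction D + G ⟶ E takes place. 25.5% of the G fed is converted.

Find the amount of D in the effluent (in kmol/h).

G reacted = 0.255 × 87.52 = 22.32 kmol/h; ν_G = −1, so ξ = 22.32/1 = 22.32 kmol/h.
Outlet amounts (n = n₀ + ν ξ):
  D: 199.5 − 1(22.32) = 177.2
  G: 87.52 − 1(22.32) = 65.2
  E: 0 + 1(22.32) = 22.32
  F: 77.19 (inert)

177 kmol/h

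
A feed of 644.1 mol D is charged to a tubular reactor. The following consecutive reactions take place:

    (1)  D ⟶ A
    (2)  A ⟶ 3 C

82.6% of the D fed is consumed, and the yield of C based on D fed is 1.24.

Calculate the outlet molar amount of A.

Conversion of D: D consumed = 1ξ₁ = 0.826 × 644.1 → ξ₁ = 532 mol.
Yield of C: 3ξ₂ / 644.1 = 1.24 → ξ₂ = 266.2 mol.
Outlet amounts (n = n₀ + Σ ν·ξ):
  D: 644.1 − 1(532) = 112.1
  A: 0 + 1(532) − 1(266.2) = 265.8
  C: 0 + 3(266.2) = 798.7

266 mol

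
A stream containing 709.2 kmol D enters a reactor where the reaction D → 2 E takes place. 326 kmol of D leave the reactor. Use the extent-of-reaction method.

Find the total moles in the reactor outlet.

For D: n = n₀ − 1ξ → 326 = 709.2 − 1ξ, giving ξ = 383.2 kmol.
Outlet amounts (n = n₀ + ν ξ):
  D: 709.2 − 1(383.2) = 326
  E: 0 + 2(383.2) = 766.4
Total out = 326 + 766.4 = 1092 kmol.

1090 kmol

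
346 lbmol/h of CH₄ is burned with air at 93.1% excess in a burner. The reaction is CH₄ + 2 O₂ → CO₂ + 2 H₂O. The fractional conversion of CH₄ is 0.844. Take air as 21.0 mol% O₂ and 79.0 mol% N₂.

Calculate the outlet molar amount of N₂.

Stoichiometric O₂ = 2 × 346 = 692 lbmol/h; O₂ fed = 692 × 1.931 = 1336 lbmol/h.
N₂ fed = 1336 × 79/21 = 5027 lbmol/h.
Fuel reacted = 0.844 × 346 → ξ = 292 lbmol/h.
Outlet (n = n₀ + ν ξ):
  CH₄: 346 − 1(292) = 53.98
  O₂: 1336 − 2(292) = 752.2
  N₂: 5027 (inert)
  CO₂: 0 + 1(292) = 292
  H₂O: 0 + 2(292) = 584

5030 lbmol/h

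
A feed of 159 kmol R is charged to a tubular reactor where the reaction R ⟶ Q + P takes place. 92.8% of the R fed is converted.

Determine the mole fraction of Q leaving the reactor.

0.481

R reacted = 0.928 × 159 = 147.6 kmol; ν_R = −1, so ξ = 147.6/1 = 147.6 kmol.
Outlet amounts (n = n₀ + ν ξ):
  R: 159 − 1(147.6) = 11.45
  Q: 0 + 1(147.6) = 147.6
  P: 0 + 1(147.6) = 147.6
Total out = 306.6 kmol; y_Q = 147.6 / 306.6 = 0.4813.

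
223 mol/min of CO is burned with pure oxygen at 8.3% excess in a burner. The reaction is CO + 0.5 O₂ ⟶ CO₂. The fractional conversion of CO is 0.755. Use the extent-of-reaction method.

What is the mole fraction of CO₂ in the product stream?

Stoichiometric O₂ = 0.5 × 223 = 111.5 mol/min; O₂ fed = 111.5 × 1.083 = 120.8 mol/min.
Fuel reacted = 0.755 × 223 → ξ = 168.4 mol/min.
Outlet (n = n₀ + ν ξ):
  CO: 223 − 1(168.4) = 54.63
  O₂: 120.8 − 0.5(168.4) = 36.57
  CO₂: 0 + 1(168.4) = 168.4
Total out = 259.6 mol/min; y_CO₂ = 168.4 / 259.6 = 0.6486.

0.649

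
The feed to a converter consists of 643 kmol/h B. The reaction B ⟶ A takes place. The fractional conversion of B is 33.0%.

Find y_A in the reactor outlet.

0.33

B reacted = 0.33 × 643 = 212.2 kmol/h; ν_B = −1, so ξ = 212.2/1 = 212.2 kmol/h.
Outlet amounts (n = n₀ + ν ξ):
  B: 643 − 1(212.2) = 430.8
  A: 0 + 1(212.2) = 212.2
Total out = 643 kmol/h; y_A = 212.2 / 643 = 0.33.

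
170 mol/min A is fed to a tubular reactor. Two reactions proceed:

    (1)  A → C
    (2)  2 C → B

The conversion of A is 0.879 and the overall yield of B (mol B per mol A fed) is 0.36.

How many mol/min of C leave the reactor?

27 mol/min

Conversion of A: A consumed = 1ξ₁ = 0.879 × 170 → ξ₁ = 149.4 mol/min.
Yield of B: 1ξ₂ / 170 = 0.36 → ξ₂ = 61.2 mol/min.
Outlet amounts (n = n₀ + Σ ν·ξ):
  A: 170 − 1(149.4) = 20.57
  C: 0 + 1(149.4) − 2(61.2) = 27.03
  B: 0 + 1(61.2) = 61.2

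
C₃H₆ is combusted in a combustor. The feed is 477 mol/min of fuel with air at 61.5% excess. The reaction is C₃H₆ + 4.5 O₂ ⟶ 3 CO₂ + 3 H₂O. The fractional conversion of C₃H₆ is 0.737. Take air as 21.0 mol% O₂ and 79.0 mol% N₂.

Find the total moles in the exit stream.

Stoichiometric O₂ = 4.5 × 477 = 2146 mol/min; O₂ fed = 2146 × 1.615 = 3467 mol/min.
N₂ fed = 3467 × 79/21 = 13040 mol/min.
Fuel reacted = 0.737 × 477 → ξ = 351.5 mol/min.
Outlet (n = n₀ + ν ξ):
  C₃H₆: 477 − 1(351.5) = 125.5
  O₂: 3467 − 4.5(351.5) = 1885
  N₂: 13040 (inert)
  CO₂: 0 + 3(351.5) = 1055
  H₂O: 0 + 3(351.5) = 1055
Total out = 125.5 + 1885 + 13040 + 1055 + 1055 = 17160 mol/min.

17200 mol/min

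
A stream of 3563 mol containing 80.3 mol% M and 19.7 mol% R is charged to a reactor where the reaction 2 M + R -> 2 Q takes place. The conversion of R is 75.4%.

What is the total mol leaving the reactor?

R reacted = 0.754 × 701.9 = 529.2 mol; ν_R = −1, so ξ = 529.2/1 = 529.2 mol.
Outlet amounts (n = n₀ + ν ξ):
  M: 2861 − 2(529.2) = 1803
  R: 701.9 − 1(529.2) = 172.7
  Q: 0 + 2(529.2) = 1058
Total out = 1803 + 172.7 + 1058 = 3034 mol.

3030 mol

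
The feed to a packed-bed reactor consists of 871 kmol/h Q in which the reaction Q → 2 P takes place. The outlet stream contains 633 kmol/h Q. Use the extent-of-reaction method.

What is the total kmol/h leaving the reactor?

For Q: n = n₀ − 1ξ → 633 = 871 − 1ξ, giving ξ = 238 kmol/h.
Outlet amounts (n = n₀ + ν ξ):
  Q: 871 − 1(238) = 633
  P: 0 + 2(238) = 476
Total out = 633 + 476 = 1109 kmol/h.

1110 kmol/h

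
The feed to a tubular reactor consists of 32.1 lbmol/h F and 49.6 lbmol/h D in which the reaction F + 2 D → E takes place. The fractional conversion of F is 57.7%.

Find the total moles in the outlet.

F reacted = 0.577 × 32.1 = 18.52 lbmol/h; ν_F = −1, so ξ = 18.52/1 = 18.52 lbmol/h.
Outlet amounts (n = n₀ + ν ξ):
  F: 32.1 − 1(18.52) = 13.58
  D: 49.6 − 2(18.52) = 12.56
  E: 0 + 1(18.52) = 18.52
Total out = 13.58 + 12.56 + 18.52 = 44.66 lbmol/h.

44.7 lbmol/h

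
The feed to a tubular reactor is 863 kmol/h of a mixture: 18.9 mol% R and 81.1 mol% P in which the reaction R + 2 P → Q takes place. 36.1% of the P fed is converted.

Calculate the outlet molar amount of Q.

126 kmol/h

P reacted = 0.361 × 699.9 = 252.7 kmol/h; ν_P = −2, so ξ = 252.7/2 = 126.3 kmol/h.
Outlet amounts (n = n₀ + ν ξ):
  R: 163.1 − 1(126.3) = 36.78
  P: 699.9 − 2(126.3) = 447.2
  Q: 0 + 1(126.3) = 126.3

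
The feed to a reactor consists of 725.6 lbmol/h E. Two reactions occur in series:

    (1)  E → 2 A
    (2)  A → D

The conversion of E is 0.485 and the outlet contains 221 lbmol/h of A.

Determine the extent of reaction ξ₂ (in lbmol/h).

ξ₂ = 483 lbmol/h

Conversion of E: E consumed = 1ξ₁ = 0.485 × 725.6 → ξ₁ = 351.9 lbmol/h.
A balance: n_A = 0 + 2ξ₁ − 1ξ₂ = 221 → ξ₂ = (2·351.9 − 221)/1 = 482.8 lbmol/h.
Outlet amounts (n = n₀ + Σ ν·ξ):
  E: 725.6 − 1(351.9) = 373.7
  A: 0 + 2(351.9) − 1(482.8) = 221
  D: 0 + 1(482.8) = 482.8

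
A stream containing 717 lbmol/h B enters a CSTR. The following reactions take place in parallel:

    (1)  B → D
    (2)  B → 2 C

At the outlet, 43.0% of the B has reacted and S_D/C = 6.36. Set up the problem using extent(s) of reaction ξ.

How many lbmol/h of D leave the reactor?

286 lbmol/h

Conversion of B: B consumed = 0.43 × 717 = 308.3 lbmol/h = 1ξ₁ + 1ξ₂.
Selectivity: 1ξ₁ / (2ξ₂) = 6.36 → ξ₁ = 12.72 ξ₂.
Substitute: (1·12.72 + 1) ξ₂ = 308.3 → ξ₂ = 22.47 lbmol/h, ξ₁ = 285.8 lbmol/h.
Outlet amounts (n = n₀ + Σ ν·ξ):
  B: 717 − 1(285.8) − 1(22.47) = 408.7
  D: 0 + 1(285.8) = 285.8
  C: 0 + 2(22.47) = 44.94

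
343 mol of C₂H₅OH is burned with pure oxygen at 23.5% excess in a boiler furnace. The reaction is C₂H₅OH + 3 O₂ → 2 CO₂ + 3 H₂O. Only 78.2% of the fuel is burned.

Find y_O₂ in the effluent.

0.248

Stoichiometric O₂ = 3 × 343 = 1029 mol; O₂ fed = 1029 × 1.235 = 1271 mol.
Fuel reacted = 0.782 × 343 → ξ = 268.2 mol.
Outlet (n = n₀ + ν ξ):
  C₂H₅OH: 343 − 1(268.2) = 74.77
  O₂: 1271 − 3(268.2) = 466.1
  CO₂: 0 + 2(268.2) = 536.5
  H₂O: 0 + 3(268.2) = 804.7
Total out = 1882 mol; y_O₂ = 466.1 / 1882 = 0.2477.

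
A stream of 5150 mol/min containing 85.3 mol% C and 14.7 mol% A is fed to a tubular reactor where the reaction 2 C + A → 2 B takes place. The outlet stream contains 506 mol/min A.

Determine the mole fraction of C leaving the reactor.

For A: n = n₀ − 1ξ → 506 = 757 − 1ξ, giving ξ = 251 mol/min.
Outlet amounts (n = n₀ + ν ξ):
  C: 4393 − 2(251) = 3891
  A: 757 − 1(251) = 506
  B: 0 + 2(251) = 502.1
Total out = 4899 mol/min; y_C = 3891 / 4899 = 0.7942.

0.794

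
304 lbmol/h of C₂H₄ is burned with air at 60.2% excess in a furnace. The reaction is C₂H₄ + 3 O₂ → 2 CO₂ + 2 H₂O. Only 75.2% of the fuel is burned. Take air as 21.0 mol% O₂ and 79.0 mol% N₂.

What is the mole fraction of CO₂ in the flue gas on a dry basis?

0.0672

Stoichiometric O₂ = 3 × 304 = 912 lbmol/h; O₂ fed = 912 × 1.602 = 1461 lbmol/h.
N₂ fed = 1461 × 79/21 = 5496 lbmol/h.
Fuel reacted = 0.752 × 304 → ξ = 228.6 lbmol/h.
Outlet (n = n₀ + ν ξ):
  C₂H₄: 304 − 1(228.6) = 75.39
  O₂: 1461 − 3(228.6) = 775.2
  N₂: 5496 (inert)
  CO₂: 0 + 2(228.6) = 457.2
  H₂O: 0 + 2(228.6) = 457.2
Dry total = 6804 lbmol/h; y_CO₂ (dry) = 457.2 / 6804 = 0.0672.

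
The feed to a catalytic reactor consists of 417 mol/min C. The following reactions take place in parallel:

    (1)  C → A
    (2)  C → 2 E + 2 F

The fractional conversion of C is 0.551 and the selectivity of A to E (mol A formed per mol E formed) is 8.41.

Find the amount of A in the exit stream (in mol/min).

217 mol/min

Conversion of C: C consumed = 0.551 × 417 = 229.8 mol/min = 1ξ₁ + 1ξ₂.
Selectivity: 1ξ₁ / (2ξ₂) = 8.41 → ξ₁ = 16.82 ξ₂.
Substitute: (1·16.82 + 1) ξ₂ = 229.8 → ξ₂ = 12.89 mol/min, ξ₁ = 216.9 mol/min.
Outlet amounts (n = n₀ + Σ ν·ξ):
  C: 417 − 1(216.9) − 1(12.89) = 187.2
  A: 0 + 1(216.9) = 216.9
  E: 0 + 2(12.89) = 25.79
  F: 0 + 2(12.89) = 25.79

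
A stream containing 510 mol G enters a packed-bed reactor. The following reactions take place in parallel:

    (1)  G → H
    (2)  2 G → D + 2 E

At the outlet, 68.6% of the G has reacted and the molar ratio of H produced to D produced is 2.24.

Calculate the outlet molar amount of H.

185 mol

Conversion of G: G consumed = 0.686 × 510 = 349.9 mol = 1ξ₁ + 2ξ₂.
Selectivity: 1ξ₁ / (1ξ₂) = 2.24 → ξ₁ = 2.24 ξ₂.
Substitute: (1·2.24 + 2) ξ₂ = 349.9 → ξ₂ = 82.51 mol, ξ₁ = 184.8 mol.
Outlet amounts (n = n₀ + Σ ν·ξ):
  G: 510 − 1(184.8) − 2(82.51) = 160.1
  H: 0 + 1(184.8) = 184.8
  D: 0 + 1(82.51) = 82.51
  E: 0 + 2(82.51) = 165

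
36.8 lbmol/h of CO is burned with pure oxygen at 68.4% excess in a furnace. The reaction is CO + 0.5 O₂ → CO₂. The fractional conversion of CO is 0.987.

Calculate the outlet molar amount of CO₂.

Stoichiometric O₂ = 0.5 × 36.8 = 18.4 lbmol/h; O₂ fed = 18.4 × 1.684 = 30.99 lbmol/h.
Fuel reacted = 0.987 × 36.8 → ξ = 36.32 lbmol/h.
Outlet (n = n₀ + ν ξ):
  CO: 36.8 − 1(36.32) = 0.4784
  O₂: 30.99 − 0.5(36.32) = 12.82
  CO₂: 0 + 1(36.32) = 36.32

36.3 lbmol/h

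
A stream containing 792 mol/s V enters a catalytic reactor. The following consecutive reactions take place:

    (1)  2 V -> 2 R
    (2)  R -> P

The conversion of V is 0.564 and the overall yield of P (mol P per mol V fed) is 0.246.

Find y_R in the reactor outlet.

Conversion of V: V consumed = 2ξ₁ = 0.564 × 792 → ξ₁ = 223.3 mol/s.
Yield of P: 1ξ₂ / 792 = 0.246 → ξ₂ = 194.8 mol/s.
Outlet amounts (n = n₀ + Σ ν·ξ):
  V: 792 − 2(223.3) = 345.3
  R: 0 + 2(223.3) − 1(194.8) = 251.9
  P: 0 + 1(194.8) = 194.8
Total out = 792 mol/s; y_R = 251.9 / 792 = 0.318.

0.318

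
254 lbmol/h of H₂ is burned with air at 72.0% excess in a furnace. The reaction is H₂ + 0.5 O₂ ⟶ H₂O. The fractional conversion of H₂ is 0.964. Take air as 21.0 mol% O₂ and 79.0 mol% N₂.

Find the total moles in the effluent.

1170 lbmol/h

Stoichiometric O₂ = 0.5 × 254 = 127 lbmol/h; O₂ fed = 127 × 1.720 = 218.4 lbmol/h.
N₂ fed = 218.4 × 79/21 = 821.8 lbmol/h.
Fuel reacted = 0.964 × 254 → ξ = 244.9 lbmol/h.
Outlet (n = n₀ + ν ξ):
  H₂: 254 − 1(244.9) = 9.144
  O₂: 218.4 − 0.5(244.9) = 96.01
  N₂: 821.8 (inert)
  H₂O: 0 + 1(244.9) = 244.9
Total out = 9.144 + 96.01 + 821.8 + 244.9 = 1172 lbmol/h.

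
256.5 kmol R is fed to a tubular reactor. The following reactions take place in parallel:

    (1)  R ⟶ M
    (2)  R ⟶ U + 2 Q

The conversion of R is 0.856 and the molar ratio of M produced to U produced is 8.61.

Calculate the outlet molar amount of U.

Conversion of R: R consumed = 0.856 × 256.5 = 219.6 kmol = 1ξ₁ + 1ξ₂.
Selectivity: 1ξ₁ / (1ξ₂) = 8.61 → ξ₁ = 8.61 ξ₂.
Substitute: (1·8.61 + 1) ξ₂ = 219.6 → ξ₂ = 22.85 kmol, ξ₁ = 196.7 kmol.
Outlet amounts (n = n₀ + Σ ν·ξ):
  R: 256.5 − 1(196.7) − 1(22.85) = 36.94
  M: 0 + 1(196.7) = 196.7
  U: 0 + 1(22.85) = 22.85
  Q: 0 + 2(22.85) = 45.69

22.8 kmol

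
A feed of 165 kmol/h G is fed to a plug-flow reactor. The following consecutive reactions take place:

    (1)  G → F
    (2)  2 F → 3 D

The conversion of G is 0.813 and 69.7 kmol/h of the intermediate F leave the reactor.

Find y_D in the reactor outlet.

0.49

Conversion of G: G consumed = 1ξ₁ = 0.813 × 165 → ξ₁ = 134.1 kmol/h.
F balance: n_F = 0 + 1ξ₁ − 2ξ₂ = 69.7 → ξ₂ = (1·134.1 − 69.7)/2 = 32.22 kmol/h.
Outlet amounts (n = n₀ + Σ ν·ξ):
  G: 165 − 1(134.1) = 30.86
  F: 0 + 1(134.1) − 2(32.22) = 69.7
  D: 0 + 3(32.22) = 96.67
Total out = 197.2 kmol/h; y_D = 96.67 / 197.2 = 0.4901.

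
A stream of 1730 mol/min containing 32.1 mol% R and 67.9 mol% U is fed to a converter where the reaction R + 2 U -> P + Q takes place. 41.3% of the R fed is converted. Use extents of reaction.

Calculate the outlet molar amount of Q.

R reacted = 0.413 × 555.3 = 229.4 mol/min; ν_R = −1, so ξ = 229.4/1 = 229.4 mol/min.
Outlet amounts (n = n₀ + ν ξ):
  R: 555.3 − 1(229.4) = 326
  U: 1175 − 2(229.4) = 716
  P: 0 + 1(229.4) = 229.4
  Q: 0 + 1(229.4) = 229.4

229 mol/min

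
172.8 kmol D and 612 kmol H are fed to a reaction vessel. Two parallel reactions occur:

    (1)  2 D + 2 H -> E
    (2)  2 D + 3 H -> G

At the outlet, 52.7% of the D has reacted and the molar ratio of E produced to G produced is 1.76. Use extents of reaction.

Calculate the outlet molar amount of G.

16.5 kmol

Conversion of D: D consumed = 0.527 × 172.8 = 91.07 kmol = 2ξ₁ + 2ξ₂.
Selectivity: 1ξ₁ / (1ξ₂) = 1.76 → ξ₁ = 1.76 ξ₂.
Substitute: (2·1.76 + 2) ξ₂ = 91.07 → ξ₂ = 16.5 kmol, ξ₁ = 29.04 kmol.
Outlet amounts (n = n₀ + Σ ν·ξ):
  D: 172.8 − 2(29.04) − 2(16.5) = 81.73
  H: 612 − 2(29.04) − 3(16.5) = 504.4
  E: 0 + 1(29.04) = 29.04
  G: 0 + 1(16.5) = 16.5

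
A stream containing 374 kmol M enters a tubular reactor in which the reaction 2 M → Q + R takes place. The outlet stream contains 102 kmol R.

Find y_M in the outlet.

0.455

For R: n = n₀ + 1ξ → 102 = 0 + 1ξ, giving ξ = 102 kmol.
Outlet amounts (n = n₀ + ν ξ):
  M: 374 − 2(102) = 170
  Q: 0 + 1(102) = 102
  R: 0 + 1(102) = 102
Total out = 374 kmol; y_M = 170 / 374 = 0.4545.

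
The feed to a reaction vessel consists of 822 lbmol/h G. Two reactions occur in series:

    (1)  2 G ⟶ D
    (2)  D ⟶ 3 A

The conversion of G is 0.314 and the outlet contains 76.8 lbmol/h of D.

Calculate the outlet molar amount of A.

157 lbmol/h

Conversion of G: G consumed = 2ξ₁ = 0.314 × 822 → ξ₁ = 129.1 lbmol/h.
D balance: n_D = 0 + 1ξ₁ − 1ξ₂ = 76.8 → ξ₂ = (1·129.1 − 76.8)/1 = 52.25 lbmol/h.
Outlet amounts (n = n₀ + Σ ν·ξ):
  G: 822 − 2(129.1) = 563.9
  D: 0 + 1(129.1) − 1(52.25) = 76.8
  A: 0 + 3(52.25) = 156.8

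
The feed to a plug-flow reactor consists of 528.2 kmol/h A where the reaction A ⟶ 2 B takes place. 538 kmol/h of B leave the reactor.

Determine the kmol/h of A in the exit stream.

For B: n = n₀ + 2ξ → 538 = 0 + 2ξ, giving ξ = 269 kmol/h.
Outlet amounts (n = n₀ + ν ξ):
  A: 528.2 − 1(269) = 259.2
  B: 0 + 2(269) = 538

259 kmol/h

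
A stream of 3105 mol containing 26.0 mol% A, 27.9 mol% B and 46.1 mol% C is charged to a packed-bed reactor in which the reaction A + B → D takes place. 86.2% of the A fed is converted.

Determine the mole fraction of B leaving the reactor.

A reacted = 0.862 × 807.3 = 695.9 mol; ν_A = −1, so ξ = 695.9/1 = 695.9 mol.
Outlet amounts (n = n₀ + ν ξ):
  A: 807.3 − 1(695.9) = 111.4
  B: 866.3 − 1(695.9) = 170.4
  D: 0 + 1(695.9) = 695.9
  C: 1431 (inert)
Total out = 2409 mol; y_B = 170.4 / 2409 = 0.07073.

0.0707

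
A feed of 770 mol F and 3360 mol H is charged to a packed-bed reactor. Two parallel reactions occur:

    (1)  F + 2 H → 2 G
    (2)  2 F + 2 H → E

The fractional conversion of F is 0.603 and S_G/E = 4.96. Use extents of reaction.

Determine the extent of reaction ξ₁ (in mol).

ξ₁ = 257 mol

Conversion of F: F consumed = 0.603 × 770 = 464.3 mol = 1ξ₁ + 2ξ₂.
Selectivity: 2ξ₁ / (1ξ₂) = 4.96 → ξ₁ = 2.48 ξ₂.
Substitute: (1·2.48 + 2) ξ₂ = 464.3 → ξ₂ = 103.6 mol, ξ₁ = 257 mol.
Outlet amounts (n = n₀ + Σ ν·ξ):
  F: 770 − 1(257) − 2(103.6) = 305.7
  H: 3360 − 2(257) − 2(103.6) = 2639
  G: 0 + 2(257) = 514.1
  E: 0 + 1(103.6) = 103.6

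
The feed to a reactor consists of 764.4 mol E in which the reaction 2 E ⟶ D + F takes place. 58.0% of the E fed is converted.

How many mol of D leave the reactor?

222 mol

E reacted = 0.58 × 764.4 = 443.4 mol; ν_E = −2, so ξ = 443.4/2 = 221.7 mol.
Outlet amounts (n = n₀ + ν ξ):
  E: 764.4 − 2(221.7) = 321
  D: 0 + 1(221.7) = 221.7
  F: 0 + 1(221.7) = 221.7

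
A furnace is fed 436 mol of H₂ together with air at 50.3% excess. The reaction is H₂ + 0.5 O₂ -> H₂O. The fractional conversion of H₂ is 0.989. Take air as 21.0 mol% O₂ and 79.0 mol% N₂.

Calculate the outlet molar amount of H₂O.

Stoichiometric O₂ = 0.5 × 436 = 218 mol; O₂ fed = 218 × 1.503 = 327.7 mol.
N₂ fed = 327.7 × 79/21 = 1233 mol.
Fuel reacted = 0.989 × 436 → ξ = 431.2 mol.
Outlet (n = n₀ + ν ξ):
  H₂: 436 − 1(431.2) = 4.796
  O₂: 327.7 − 0.5(431.2) = 112.1
  N₂: 1233 (inert)
  H₂O: 0 + 1(431.2) = 431.2

431 mol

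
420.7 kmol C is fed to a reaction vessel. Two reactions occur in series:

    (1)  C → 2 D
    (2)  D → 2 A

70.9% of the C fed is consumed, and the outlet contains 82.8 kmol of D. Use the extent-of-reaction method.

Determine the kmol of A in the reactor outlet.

1030 kmol

Conversion of C: C consumed = 1ξ₁ = 0.709 × 420.7 → ξ₁ = 298.3 kmol.
D balance: n_D = 0 + 2ξ₁ − 1ξ₂ = 82.8 → ξ₂ = (2·298.3 − 82.8)/1 = 513.8 kmol.
Outlet amounts (n = n₀ + Σ ν·ξ):
  C: 420.7 − 1(298.3) = 122.4
  D: 0 + 2(298.3) − 1(513.8) = 82.8
  A: 0 + 2(513.8) = 1028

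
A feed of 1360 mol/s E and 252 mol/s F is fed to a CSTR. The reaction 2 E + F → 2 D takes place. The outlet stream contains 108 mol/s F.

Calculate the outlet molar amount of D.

For F: n = n₀ − 1ξ → 108 = 252 − 1ξ, giving ξ = 144 mol/s.
Outlet amounts (n = n₀ + ν ξ):
  E: 1360 − 2(144) = 1072
  F: 252 − 1(144) = 108
  D: 0 + 2(144) = 288

288 mol/s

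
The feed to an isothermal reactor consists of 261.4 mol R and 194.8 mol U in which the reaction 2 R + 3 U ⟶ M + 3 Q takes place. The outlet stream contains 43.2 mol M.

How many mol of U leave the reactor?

65.2 mol

For M: n = n₀ + 1ξ → 43.2 = 0 + 1ξ, giving ξ = 43.2 mol.
Outlet amounts (n = n₀ + ν ξ):
  R: 261.4 − 2(43.2) = 175
  U: 194.8 − 3(43.2) = 65.2
  M: 0 + 1(43.2) = 43.2
  Q: 0 + 3(43.2) = 129.6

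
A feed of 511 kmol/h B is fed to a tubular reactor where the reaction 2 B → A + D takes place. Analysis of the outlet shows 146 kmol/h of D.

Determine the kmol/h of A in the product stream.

146 kmol/h

For D: n = n₀ + 1ξ → 146 = 0 + 1ξ, giving ξ = 146 kmol/h.
Outlet amounts (n = n₀ + ν ξ):
  B: 511 − 2(146) = 219
  A: 0 + 1(146) = 146
  D: 0 + 1(146) = 146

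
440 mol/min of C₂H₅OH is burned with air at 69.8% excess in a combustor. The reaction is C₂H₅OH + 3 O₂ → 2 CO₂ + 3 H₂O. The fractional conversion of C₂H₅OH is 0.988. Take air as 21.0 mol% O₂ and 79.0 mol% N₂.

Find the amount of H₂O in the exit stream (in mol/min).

Stoichiometric O₂ = 3 × 440 = 1320 mol/min; O₂ fed = 1320 × 1.698 = 2241 mol/min.
N₂ fed = 2241 × 79/21 = 8432 mol/min.
Fuel reacted = 0.988 × 440 → ξ = 434.7 mol/min.
Outlet (n = n₀ + ν ξ):
  C₂H₅OH: 440 − 1(434.7) = 5.28
  O₂: 2241 − 3(434.7) = 937.2
  N₂: 8432 (inert)
  CO₂: 0 + 2(434.7) = 869.4
  H₂O: 0 + 3(434.7) = 1304

1300 mol/min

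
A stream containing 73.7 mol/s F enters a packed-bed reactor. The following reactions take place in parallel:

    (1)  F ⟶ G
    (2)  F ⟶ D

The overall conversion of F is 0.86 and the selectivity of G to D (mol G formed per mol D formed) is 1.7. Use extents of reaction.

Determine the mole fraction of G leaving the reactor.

Conversion of F: F consumed = 0.86 × 73.7 = 63.38 mol/s = 1ξ₁ + 1ξ₂.
Selectivity: 1ξ₁ / (1ξ₂) = 1.7 → ξ₁ = 1.7 ξ₂.
Substitute: (1·1.7 + 1) ξ₂ = 63.38 → ξ₂ = 23.47 mol/s, ξ₁ = 39.91 mol/s.
Outlet amounts (n = n₀ + Σ ν·ξ):
  F: 73.7 − 1(39.91) − 1(23.47) = 10.32
  G: 0 + 1(39.91) = 39.91
  D: 0 + 1(23.47) = 23.47
Total out = 73.7 mol/s; y_G = 39.91 / 73.7 = 0.5415.

0.541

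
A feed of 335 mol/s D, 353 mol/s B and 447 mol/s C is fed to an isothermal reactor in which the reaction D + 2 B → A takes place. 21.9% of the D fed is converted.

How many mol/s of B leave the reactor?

D reacted = 0.219 × 335 = 73.36 mol/s; ν_D = −1, so ξ = 73.36/1 = 73.36 mol/s.
Outlet amounts (n = n₀ + ν ξ):
  D: 335 − 1(73.36) = 261.6
  B: 353 − 2(73.36) = 206.3
  A: 0 + 1(73.36) = 73.36
  C: 447 (inert)

206 mol/s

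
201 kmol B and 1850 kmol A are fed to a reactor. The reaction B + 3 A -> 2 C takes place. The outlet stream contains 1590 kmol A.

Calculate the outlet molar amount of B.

For A: n = n₀ − 3ξ → 1590 = 1850 − 3ξ, giving ξ = 86.67 kmol.
Outlet amounts (n = n₀ + ν ξ):
  B: 201 − 1(86.67) = 114.3
  A: 1850 − 3(86.67) = 1590
  C: 0 + 2(86.67) = 173.3

114 kmol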